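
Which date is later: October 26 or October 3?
October 26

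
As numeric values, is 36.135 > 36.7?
False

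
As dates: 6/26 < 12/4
True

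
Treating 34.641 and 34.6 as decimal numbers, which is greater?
34.641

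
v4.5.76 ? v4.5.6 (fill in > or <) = >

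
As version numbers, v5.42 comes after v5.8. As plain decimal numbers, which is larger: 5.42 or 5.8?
5.8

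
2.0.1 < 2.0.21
True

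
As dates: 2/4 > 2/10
False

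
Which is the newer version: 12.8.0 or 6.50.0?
12.8.0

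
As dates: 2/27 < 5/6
True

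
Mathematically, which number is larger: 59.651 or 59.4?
59.651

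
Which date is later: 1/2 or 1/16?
1/16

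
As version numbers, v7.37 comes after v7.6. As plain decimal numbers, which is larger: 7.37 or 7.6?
7.6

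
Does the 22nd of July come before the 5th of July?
No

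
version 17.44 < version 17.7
False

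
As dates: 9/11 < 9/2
False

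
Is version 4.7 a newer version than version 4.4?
Yes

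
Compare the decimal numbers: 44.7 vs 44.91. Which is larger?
44.91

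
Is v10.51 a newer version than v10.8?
Yes. Version numbers are compared segment by segment as integers, not as decimals: minor version 51 > 8, so v10.51 > v10.8 (even though the decimal 10.51 < 10.8).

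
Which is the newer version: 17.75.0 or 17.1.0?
17.75.0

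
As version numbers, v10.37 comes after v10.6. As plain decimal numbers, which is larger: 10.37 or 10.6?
10.6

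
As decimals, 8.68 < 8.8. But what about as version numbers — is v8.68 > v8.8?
True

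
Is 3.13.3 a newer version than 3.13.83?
No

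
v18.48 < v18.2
False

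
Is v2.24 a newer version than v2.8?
Yes. Version numbers are compared segment by segment as integers, not as decimals: minor version 24 > 8, so v2.24 > v2.8 (even though the decimal 2.24 < 2.8).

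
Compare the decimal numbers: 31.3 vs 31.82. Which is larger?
31.82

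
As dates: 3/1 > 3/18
False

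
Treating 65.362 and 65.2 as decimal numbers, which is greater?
65.362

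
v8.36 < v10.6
True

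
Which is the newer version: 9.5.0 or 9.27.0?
9.27.0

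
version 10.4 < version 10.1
False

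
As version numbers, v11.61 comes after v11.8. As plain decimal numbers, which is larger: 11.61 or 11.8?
11.8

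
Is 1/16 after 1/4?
Yes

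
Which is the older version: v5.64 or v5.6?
v5.6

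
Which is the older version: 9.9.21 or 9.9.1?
9.9.1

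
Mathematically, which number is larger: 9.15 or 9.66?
9.66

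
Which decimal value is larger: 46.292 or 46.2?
46.292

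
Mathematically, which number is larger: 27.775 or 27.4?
27.775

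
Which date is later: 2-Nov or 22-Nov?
22-Nov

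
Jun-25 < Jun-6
False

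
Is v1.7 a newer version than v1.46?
No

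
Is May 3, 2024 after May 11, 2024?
No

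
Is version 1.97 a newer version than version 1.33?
Yes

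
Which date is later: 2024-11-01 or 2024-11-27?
2024-11-27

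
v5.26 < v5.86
True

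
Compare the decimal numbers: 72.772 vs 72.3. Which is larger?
72.772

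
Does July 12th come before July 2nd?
No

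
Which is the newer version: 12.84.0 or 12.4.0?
12.84.0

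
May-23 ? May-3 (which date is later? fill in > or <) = >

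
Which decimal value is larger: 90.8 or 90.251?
90.8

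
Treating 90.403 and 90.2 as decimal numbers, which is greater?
90.403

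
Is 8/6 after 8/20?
No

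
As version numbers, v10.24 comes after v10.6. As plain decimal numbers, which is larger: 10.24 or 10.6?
10.6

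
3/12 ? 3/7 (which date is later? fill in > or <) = >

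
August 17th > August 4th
True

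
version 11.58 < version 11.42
False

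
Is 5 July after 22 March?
Yes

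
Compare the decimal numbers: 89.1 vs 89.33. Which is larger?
89.33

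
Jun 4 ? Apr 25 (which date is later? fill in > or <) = >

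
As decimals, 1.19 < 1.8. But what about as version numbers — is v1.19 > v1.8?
True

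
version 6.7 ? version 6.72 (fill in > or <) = <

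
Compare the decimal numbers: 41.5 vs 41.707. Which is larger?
41.707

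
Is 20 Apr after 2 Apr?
Yes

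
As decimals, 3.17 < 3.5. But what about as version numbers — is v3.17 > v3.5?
True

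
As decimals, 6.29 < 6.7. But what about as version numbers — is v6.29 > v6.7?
True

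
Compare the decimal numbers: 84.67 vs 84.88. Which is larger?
84.88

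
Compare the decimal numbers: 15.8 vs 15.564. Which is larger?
15.8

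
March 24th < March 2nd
False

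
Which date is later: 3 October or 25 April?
3 October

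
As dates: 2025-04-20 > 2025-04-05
True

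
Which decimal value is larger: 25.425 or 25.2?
25.425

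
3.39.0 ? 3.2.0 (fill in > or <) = >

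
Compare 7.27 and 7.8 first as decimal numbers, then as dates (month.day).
As decimals: 7.27 < 7.8. As dates: 7/27 is later than 7/8 (day 27 > day 8).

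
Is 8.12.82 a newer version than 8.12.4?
Yes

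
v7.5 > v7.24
False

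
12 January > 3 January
True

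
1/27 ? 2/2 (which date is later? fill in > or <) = <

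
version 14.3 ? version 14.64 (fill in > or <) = <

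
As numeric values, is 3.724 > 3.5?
True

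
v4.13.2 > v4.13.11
False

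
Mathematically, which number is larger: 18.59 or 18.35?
18.59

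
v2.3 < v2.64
True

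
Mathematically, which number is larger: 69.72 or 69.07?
69.72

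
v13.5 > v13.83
False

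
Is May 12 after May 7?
Yes. Day 12 comes after day 7 in May — this is a date comparison, not a decimal one (the decimal 5.12 would be smaller than 5.7).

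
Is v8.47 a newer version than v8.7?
Yes. Version numbers are compared segment by segment as integers, not as decimals: minor version 47 > 7, so v8.47 > v8.7 (even though the decimal 8.47 < 8.7).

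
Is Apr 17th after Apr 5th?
Yes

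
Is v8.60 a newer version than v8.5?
Yes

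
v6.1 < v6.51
True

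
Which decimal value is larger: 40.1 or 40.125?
40.125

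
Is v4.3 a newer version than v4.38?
No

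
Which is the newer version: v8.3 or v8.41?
v8.41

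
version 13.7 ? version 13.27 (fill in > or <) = <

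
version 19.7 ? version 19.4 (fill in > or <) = >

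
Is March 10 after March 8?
Yes. Day 10 comes after day 8 in March — this is a date comparison, not a decimal one (the decimal 3.10 would be smaller than 3.8).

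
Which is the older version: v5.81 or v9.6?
v5.81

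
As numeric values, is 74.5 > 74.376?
True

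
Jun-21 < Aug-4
True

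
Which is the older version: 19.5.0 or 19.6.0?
19.5.0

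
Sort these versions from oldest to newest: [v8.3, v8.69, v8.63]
[v8.3, v8.63, v8.69]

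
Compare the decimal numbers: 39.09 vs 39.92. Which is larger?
39.92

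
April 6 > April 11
False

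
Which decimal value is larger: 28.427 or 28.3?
28.427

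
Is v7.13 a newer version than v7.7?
Yes. Version numbers are compared segment by segment as integers, not as decimals: minor version 13 > 7, so v7.13 > v7.7 (even though the decimal 7.13 < 7.7).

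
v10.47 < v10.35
False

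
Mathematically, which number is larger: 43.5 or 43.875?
43.875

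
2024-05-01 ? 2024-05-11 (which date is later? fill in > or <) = <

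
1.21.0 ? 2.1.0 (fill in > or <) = <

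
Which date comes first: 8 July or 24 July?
8 July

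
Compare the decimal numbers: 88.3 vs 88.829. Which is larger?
88.829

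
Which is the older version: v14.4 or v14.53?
v14.4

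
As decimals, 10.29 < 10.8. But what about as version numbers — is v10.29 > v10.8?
True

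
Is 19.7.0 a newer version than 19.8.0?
No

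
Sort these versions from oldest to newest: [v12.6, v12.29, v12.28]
[v12.6, v12.28, v12.29]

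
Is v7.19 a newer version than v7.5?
Yes. Version numbers are compared segment by segment as integers, not as decimals: minor version 19 > 5, so v7.19 > v7.5 (even though the decimal 7.19 < 7.5).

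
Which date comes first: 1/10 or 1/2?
1/2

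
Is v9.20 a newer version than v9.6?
Yes. Version numbers are compared segment by segment as integers, not as decimals: minor version 20 > 6, so v9.20 > v9.6 (even though the decimal 9.20 < 9.6).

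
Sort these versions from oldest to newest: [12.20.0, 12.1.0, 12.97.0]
[12.1.0, 12.20.0, 12.97.0]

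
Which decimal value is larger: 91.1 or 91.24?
91.24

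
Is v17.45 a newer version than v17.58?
No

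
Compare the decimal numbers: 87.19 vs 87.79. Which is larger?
87.79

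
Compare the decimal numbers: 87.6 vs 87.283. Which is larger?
87.6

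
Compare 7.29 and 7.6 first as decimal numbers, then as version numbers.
As decimals: 7.29 < 7.6. As versions: v7.29 > v7.6 (minor version 29 > 6).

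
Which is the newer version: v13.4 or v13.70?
v13.70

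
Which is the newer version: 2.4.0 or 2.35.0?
2.35.0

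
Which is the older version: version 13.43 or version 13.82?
version 13.43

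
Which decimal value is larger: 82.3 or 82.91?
82.91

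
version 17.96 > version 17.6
True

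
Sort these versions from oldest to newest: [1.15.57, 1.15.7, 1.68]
[1.15.7, 1.15.57, 1.68]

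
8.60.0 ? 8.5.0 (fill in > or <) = >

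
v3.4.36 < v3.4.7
False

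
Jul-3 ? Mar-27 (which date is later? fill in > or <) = >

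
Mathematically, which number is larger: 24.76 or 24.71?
24.76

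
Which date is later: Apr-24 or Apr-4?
Apr-24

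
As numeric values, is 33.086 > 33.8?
False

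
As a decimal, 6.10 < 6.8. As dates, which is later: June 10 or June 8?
June 10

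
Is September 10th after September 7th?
Yes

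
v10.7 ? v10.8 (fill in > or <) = <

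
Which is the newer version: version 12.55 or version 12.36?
version 12.55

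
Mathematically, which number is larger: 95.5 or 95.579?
95.579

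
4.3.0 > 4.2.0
True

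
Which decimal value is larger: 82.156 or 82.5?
82.5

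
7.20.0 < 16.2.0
True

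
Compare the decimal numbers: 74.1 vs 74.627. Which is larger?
74.627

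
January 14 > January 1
True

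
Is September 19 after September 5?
Yes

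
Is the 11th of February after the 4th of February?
Yes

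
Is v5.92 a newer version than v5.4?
Yes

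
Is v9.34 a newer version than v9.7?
Yes. Version numbers are compared segment by segment as integers, not as decimals: minor version 34 > 7, so v9.34 > v9.7 (even though the decimal 9.34 < 9.7).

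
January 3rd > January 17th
False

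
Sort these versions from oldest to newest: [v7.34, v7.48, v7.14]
[v7.14, v7.34, v7.48]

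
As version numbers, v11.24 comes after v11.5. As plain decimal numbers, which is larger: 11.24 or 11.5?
11.5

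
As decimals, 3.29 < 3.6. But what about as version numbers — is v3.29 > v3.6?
True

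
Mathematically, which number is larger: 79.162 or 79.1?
79.162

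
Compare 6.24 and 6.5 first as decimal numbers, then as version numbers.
As decimals: 6.24 < 6.5. As versions: v6.24 > v6.5 (minor version 24 > 5).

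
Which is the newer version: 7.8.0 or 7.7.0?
7.8.0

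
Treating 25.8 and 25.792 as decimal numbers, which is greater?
25.8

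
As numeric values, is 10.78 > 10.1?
True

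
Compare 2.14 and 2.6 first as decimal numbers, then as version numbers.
As decimals: 2.14 < 2.6. As versions: v2.14 > v2.6 (minor version 14 > 6).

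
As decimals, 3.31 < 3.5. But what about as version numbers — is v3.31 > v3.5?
True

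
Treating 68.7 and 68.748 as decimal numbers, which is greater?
68.748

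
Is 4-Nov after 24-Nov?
No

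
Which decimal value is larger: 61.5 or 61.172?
61.5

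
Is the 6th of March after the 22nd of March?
No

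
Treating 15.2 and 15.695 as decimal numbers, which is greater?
15.695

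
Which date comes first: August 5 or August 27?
August 5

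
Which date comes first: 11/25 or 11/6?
11/6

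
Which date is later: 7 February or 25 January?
7 February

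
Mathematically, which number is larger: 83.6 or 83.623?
83.623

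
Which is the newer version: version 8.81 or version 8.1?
version 8.81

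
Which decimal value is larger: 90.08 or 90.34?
90.34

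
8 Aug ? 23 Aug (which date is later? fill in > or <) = <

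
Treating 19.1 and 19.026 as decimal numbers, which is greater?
19.1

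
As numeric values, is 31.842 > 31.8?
True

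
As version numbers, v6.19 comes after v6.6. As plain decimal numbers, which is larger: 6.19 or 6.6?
6.6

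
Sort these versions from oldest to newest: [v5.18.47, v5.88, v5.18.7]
[v5.18.7, v5.18.47, v5.88]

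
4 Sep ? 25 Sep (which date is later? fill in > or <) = <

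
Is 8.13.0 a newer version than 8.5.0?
Yes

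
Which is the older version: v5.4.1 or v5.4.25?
v5.4.1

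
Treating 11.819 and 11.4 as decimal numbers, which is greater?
11.819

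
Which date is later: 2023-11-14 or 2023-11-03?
2023-11-14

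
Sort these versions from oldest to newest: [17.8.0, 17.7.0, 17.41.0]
[17.7.0, 17.8.0, 17.41.0]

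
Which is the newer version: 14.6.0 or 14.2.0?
14.6.0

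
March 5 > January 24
True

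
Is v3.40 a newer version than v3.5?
Yes. Version numbers are compared segment by segment as integers, not as decimals: minor version 40 > 5, so v3.40 > v3.5 (even though the decimal 3.40 < 3.5).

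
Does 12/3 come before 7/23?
No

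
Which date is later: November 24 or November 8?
November 24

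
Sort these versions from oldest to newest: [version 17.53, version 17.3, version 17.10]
[version 17.3, version 17.10, version 17.53]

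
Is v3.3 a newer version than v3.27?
No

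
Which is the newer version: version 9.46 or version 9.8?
version 9.46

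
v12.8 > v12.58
False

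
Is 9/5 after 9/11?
No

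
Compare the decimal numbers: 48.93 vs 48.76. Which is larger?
48.93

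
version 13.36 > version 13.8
True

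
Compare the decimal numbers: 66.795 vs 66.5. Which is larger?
66.795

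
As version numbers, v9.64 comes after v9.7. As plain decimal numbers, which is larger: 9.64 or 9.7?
9.7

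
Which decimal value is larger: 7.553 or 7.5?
7.553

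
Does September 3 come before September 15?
Yes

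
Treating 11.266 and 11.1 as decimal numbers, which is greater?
11.266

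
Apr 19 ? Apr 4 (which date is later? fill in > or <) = >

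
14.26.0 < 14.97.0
True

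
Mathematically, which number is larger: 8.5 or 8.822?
8.822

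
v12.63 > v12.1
True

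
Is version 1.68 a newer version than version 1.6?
Yes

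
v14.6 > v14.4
True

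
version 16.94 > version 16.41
True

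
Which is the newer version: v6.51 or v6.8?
v6.51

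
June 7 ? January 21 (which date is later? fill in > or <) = >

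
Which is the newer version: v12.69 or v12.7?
v12.69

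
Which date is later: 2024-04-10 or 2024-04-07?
2024-04-10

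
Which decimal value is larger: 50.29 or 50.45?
50.45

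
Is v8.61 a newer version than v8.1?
Yes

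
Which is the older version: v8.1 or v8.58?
v8.1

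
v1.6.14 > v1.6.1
True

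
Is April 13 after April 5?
Yes. Day 13 comes after day 5 in April — this is a date comparison, not a decimal one (the decimal 4.13 would be smaller than 4.5).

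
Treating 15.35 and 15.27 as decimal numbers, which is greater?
15.35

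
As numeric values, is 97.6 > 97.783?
False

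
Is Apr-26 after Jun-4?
No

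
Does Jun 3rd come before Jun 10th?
Yes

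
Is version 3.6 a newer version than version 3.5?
Yes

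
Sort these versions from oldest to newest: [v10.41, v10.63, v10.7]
[v10.7, v10.41, v10.63]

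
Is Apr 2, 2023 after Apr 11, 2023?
No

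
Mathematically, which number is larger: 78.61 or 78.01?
78.61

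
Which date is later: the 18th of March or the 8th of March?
the 18th of March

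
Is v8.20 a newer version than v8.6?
Yes. Version numbers are compared segment by segment as integers, not as decimals: minor version 20 > 6, so v8.20 > v8.6 (even though the decimal 8.20 < 8.6).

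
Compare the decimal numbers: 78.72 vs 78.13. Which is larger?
78.72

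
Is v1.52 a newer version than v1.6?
Yes. Version numbers are compared segment by segment as integers, not as decimals: minor version 52 > 6, so v1.52 > v1.6 (even though the decimal 1.52 < 1.6).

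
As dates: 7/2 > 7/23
False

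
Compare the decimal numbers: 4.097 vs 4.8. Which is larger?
4.8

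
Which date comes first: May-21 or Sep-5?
May-21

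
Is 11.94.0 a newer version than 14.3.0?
No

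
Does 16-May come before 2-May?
No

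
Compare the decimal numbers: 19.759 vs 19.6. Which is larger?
19.759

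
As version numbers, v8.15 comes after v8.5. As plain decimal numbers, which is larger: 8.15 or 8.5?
8.5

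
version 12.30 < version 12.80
True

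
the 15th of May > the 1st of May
True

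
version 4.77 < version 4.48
False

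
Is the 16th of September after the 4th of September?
Yes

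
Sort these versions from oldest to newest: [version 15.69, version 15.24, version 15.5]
[version 15.5, version 15.24, version 15.69]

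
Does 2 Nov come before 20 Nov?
Yes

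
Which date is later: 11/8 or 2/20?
11/8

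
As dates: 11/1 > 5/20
True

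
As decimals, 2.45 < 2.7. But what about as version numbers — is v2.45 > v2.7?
True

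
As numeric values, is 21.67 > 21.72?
False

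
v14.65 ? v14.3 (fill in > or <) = >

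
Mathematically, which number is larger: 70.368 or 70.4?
70.4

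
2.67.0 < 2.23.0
False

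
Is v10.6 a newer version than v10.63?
No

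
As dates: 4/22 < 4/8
False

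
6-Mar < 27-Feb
False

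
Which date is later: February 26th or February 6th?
February 26th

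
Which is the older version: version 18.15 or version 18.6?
version 18.6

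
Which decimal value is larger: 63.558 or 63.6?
63.6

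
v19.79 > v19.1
True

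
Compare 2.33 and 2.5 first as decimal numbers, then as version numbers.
As decimals: 2.33 < 2.5. As versions: v2.33 > v2.5 (minor version 33 > 5).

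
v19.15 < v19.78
True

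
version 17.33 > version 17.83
False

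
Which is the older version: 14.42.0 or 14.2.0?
14.2.0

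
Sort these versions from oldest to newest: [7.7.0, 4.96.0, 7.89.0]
[4.96.0, 7.7.0, 7.89.0]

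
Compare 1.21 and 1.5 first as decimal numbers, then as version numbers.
As decimals: 1.21 < 1.5. As versions: v1.21 > v1.5 (minor version 21 > 5).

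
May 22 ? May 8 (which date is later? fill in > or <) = >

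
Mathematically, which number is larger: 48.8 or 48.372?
48.8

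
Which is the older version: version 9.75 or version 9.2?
version 9.2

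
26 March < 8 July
True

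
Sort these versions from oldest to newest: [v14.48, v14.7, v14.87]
[v14.7, v14.48, v14.87]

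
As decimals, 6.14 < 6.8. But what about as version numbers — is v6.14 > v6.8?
True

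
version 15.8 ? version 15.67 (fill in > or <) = <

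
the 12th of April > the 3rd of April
True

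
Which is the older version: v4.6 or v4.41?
v4.6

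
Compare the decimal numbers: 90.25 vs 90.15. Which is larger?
90.25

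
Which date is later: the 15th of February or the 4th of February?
the 15th of February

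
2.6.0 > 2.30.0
False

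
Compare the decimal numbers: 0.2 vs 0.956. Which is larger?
0.956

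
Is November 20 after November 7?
Yes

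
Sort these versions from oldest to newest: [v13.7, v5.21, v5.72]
[v5.21, v5.72, v13.7]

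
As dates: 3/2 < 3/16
True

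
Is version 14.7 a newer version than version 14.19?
No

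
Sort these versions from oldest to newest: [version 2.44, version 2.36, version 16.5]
[version 2.36, version 2.44, version 16.5]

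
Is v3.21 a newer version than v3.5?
Yes. Version numbers are compared segment by segment as integers, not as decimals: minor version 21 > 5, so v3.21 > v3.5 (even though the decimal 3.21 < 3.5).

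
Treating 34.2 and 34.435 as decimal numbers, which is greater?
34.435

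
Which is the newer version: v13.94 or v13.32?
v13.94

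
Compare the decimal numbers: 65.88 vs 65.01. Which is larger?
65.88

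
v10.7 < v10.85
True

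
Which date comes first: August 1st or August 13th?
August 1st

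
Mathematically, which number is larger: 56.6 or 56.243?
56.6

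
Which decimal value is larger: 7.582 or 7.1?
7.582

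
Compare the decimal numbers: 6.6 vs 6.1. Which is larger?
6.6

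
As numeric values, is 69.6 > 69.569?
True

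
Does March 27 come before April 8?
Yes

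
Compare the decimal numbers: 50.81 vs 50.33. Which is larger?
50.81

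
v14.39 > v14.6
True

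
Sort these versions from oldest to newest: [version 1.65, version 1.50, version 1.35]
[version 1.35, version 1.50, version 1.65]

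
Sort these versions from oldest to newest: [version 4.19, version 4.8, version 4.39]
[version 4.8, version 4.19, version 4.39]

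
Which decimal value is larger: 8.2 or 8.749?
8.749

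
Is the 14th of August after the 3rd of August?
Yes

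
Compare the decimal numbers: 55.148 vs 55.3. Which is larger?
55.3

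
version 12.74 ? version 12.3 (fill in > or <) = >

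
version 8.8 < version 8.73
True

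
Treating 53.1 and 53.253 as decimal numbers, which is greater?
53.253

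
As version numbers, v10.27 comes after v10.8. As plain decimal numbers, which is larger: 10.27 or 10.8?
10.8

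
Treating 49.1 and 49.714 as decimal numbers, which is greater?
49.714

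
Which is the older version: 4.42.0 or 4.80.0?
4.42.0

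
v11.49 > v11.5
True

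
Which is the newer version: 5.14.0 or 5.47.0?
5.47.0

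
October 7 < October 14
True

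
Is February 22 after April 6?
No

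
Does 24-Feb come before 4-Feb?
No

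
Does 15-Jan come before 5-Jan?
No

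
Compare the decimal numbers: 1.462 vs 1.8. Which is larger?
1.8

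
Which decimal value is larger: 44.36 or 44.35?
44.36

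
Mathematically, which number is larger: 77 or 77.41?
77.41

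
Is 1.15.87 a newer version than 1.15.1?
Yes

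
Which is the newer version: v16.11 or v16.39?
v16.39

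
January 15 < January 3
False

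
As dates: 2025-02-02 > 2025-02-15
False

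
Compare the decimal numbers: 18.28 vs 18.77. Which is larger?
18.77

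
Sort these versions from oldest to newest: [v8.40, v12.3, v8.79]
[v8.40, v8.79, v12.3]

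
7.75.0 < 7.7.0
False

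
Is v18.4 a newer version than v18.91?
No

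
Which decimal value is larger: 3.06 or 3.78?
3.78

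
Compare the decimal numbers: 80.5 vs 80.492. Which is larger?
80.5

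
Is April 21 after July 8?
No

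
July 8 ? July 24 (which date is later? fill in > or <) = <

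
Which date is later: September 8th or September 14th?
September 14th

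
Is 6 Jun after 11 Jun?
No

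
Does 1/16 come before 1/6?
No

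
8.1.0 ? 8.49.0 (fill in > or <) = <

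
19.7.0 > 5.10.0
True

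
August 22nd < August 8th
False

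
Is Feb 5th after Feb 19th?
No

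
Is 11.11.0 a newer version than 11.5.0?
Yes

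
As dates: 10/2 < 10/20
True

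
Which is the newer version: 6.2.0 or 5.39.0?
6.2.0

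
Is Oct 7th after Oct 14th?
No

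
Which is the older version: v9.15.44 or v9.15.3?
v9.15.3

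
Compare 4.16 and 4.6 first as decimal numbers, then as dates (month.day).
As decimals: 4.16 < 4.6. As dates: 4/16 is later than 4/6 (day 16 > day 6).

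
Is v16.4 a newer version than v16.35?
No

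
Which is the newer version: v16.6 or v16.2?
v16.6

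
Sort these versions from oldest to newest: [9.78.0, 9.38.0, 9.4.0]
[9.4.0, 9.38.0, 9.78.0]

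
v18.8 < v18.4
False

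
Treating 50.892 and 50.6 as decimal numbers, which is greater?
50.892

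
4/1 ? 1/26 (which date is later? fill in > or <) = >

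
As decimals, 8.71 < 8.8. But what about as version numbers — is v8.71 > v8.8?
True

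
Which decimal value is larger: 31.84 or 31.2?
31.84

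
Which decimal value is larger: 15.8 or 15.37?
15.8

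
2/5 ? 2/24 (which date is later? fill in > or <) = <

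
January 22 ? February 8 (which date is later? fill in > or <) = <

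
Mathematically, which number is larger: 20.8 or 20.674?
20.8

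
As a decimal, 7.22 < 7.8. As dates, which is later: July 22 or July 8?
July 22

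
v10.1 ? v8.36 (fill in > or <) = >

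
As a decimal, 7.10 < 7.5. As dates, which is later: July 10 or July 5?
July 10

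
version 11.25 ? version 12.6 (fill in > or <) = <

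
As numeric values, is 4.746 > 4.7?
True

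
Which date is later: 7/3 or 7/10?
7/10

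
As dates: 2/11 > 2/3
True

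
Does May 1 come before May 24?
Yes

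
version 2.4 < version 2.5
True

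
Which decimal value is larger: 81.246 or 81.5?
81.5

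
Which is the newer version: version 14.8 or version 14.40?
version 14.40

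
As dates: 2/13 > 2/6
True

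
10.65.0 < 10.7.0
False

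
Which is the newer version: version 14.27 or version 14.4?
version 14.27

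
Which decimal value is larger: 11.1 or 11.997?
11.997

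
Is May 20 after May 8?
Yes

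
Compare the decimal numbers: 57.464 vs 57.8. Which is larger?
57.8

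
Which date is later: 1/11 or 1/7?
1/11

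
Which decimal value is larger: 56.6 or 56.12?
56.6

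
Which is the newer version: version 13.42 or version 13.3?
version 13.42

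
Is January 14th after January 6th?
Yes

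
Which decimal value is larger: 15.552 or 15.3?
15.552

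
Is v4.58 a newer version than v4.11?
Yes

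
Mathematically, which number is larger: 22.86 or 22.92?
22.92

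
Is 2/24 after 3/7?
No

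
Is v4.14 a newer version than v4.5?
Yes. Version numbers are compared segment by segment as integers, not as decimals: minor version 14 > 5, so v4.14 > v4.5 (even though the decimal 4.14 < 4.5).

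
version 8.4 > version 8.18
False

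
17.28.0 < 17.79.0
True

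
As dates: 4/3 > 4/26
False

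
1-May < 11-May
True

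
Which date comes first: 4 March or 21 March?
4 March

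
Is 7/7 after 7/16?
No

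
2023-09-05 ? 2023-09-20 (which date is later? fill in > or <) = <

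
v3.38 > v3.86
False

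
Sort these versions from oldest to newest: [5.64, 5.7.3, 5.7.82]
[5.7.3, 5.7.82, 5.64]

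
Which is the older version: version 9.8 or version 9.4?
version 9.4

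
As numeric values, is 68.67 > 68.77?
False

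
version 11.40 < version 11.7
False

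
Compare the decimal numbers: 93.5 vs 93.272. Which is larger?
93.5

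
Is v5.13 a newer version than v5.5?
Yes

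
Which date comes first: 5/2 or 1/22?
1/22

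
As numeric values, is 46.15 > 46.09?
True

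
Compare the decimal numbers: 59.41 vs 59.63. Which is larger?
59.63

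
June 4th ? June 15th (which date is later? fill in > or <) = <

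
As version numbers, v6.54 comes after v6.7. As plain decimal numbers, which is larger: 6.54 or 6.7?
6.7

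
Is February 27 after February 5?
Yes. Day 27 comes after day 5 in February — this is a date comparison, not a decimal one (the decimal 2.27 would be smaller than 2.5).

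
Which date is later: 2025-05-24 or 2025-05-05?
2025-05-24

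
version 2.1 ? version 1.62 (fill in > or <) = >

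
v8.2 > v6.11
True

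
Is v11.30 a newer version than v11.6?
Yes. Version numbers are compared segment by segment as integers, not as decimals: minor version 30 > 6, so v11.30 > v11.6 (even though the decimal 11.30 < 11.6).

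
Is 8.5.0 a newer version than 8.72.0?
No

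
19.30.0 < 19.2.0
False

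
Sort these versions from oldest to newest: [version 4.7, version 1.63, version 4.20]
[version 1.63, version 4.7, version 4.20]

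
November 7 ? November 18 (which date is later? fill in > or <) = <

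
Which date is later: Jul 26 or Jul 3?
Jul 26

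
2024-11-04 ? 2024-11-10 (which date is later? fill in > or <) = <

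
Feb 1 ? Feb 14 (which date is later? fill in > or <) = <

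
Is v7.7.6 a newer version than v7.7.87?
No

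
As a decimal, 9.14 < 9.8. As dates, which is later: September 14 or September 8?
September 14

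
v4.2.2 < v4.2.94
True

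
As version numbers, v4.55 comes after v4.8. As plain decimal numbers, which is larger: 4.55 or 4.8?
4.8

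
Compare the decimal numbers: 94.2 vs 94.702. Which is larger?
94.702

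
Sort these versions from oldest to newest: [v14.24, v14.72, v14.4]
[v14.4, v14.24, v14.72]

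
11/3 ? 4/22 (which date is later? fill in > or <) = >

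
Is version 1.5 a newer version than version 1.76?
No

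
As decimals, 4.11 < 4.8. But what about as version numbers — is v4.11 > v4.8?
True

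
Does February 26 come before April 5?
Yes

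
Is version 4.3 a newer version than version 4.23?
No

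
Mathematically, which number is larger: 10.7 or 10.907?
10.907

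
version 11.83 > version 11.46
True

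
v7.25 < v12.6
True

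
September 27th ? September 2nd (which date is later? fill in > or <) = >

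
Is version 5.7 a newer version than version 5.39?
No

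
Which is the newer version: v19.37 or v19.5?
v19.37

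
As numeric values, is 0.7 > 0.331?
True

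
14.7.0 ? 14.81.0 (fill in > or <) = <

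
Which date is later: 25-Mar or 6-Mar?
25-Mar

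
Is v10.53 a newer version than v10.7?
Yes. Version numbers are compared segment by segment as integers, not as decimals: minor version 53 > 7, so v10.53 > v10.7 (even though the decimal 10.53 < 10.7).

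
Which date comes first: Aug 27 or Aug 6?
Aug 6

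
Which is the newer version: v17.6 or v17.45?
v17.45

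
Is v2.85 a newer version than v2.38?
Yes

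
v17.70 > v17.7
True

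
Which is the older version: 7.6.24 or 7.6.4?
7.6.4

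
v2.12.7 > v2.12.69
False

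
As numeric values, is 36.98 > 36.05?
True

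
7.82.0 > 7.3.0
True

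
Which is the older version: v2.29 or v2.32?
v2.29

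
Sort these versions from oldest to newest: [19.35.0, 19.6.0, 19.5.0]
[19.5.0, 19.6.0, 19.35.0]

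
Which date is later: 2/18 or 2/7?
2/18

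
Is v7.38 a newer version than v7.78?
No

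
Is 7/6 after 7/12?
No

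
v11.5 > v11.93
False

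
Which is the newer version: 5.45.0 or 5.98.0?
5.98.0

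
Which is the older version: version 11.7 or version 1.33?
version 1.33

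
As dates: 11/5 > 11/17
False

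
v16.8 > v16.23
False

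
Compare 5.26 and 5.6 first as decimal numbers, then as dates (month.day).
As decimals: 5.26 < 5.6. As dates: 5/26 is later than 5/6 (day 26 > day 6).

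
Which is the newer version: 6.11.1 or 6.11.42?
6.11.42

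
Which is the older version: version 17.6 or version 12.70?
version 12.70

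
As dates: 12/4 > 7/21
True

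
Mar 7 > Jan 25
True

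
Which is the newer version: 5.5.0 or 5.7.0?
5.7.0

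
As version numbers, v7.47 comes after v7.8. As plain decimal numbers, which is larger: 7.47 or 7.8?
7.8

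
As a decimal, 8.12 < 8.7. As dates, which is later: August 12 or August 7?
August 12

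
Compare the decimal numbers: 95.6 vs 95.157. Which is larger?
95.6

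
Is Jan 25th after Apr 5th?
No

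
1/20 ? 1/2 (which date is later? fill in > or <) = >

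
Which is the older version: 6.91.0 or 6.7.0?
6.7.0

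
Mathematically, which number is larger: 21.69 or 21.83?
21.83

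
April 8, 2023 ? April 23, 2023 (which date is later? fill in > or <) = <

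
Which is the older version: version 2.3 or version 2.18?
version 2.3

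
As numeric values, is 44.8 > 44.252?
True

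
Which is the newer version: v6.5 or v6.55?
v6.55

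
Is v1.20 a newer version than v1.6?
Yes. Version numbers are compared segment by segment as integers, not as decimals: minor version 20 > 6, so v1.20 > v1.6 (even though the decimal 1.20 < 1.6).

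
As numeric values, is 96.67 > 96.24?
True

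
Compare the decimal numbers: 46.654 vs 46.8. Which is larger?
46.8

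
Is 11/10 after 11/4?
Yes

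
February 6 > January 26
True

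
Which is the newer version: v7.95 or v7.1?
v7.95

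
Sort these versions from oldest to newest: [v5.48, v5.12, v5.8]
[v5.8, v5.12, v5.48]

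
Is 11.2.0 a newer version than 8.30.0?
Yes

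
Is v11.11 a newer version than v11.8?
Yes. Version numbers are compared segment by segment as integers, not as decimals: minor version 11 > 8, so v11.11 > v11.8 (even though the decimal 11.11 < 11.8).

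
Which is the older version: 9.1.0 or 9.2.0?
9.1.0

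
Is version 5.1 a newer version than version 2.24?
Yes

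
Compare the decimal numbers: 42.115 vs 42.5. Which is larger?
42.5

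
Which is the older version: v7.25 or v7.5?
v7.5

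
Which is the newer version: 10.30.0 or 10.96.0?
10.96.0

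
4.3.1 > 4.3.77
False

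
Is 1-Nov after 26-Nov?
No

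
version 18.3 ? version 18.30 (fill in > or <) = <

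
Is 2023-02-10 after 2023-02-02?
Yes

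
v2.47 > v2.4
True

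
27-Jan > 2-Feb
False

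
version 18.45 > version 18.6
True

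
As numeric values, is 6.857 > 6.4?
True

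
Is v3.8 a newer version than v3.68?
No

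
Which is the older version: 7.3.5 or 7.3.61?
7.3.5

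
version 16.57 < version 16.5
False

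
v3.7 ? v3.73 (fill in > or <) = <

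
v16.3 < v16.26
True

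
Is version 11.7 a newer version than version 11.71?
No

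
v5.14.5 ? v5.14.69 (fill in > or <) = <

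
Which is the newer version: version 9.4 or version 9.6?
version 9.6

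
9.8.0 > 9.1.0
True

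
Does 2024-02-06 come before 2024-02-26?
Yes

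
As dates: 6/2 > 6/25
False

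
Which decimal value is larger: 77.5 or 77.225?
77.5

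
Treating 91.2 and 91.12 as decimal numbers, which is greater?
91.2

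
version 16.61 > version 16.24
True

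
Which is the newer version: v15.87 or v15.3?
v15.87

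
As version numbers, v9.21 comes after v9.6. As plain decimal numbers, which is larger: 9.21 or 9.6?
9.6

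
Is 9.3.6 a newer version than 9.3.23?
No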